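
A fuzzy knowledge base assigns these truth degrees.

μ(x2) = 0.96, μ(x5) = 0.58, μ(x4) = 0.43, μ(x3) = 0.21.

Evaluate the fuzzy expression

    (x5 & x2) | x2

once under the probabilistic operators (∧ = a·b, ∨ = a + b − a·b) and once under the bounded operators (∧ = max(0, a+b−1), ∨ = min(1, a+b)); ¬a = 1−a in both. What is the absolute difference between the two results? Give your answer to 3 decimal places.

0.018

Under probabilistic:
  x5 & x2 = a·b on (0.5800, 0.9600) = 0.5568
  (x5 & x2) | x2 = a + b − a·b on (0.5568, 0.9600) = 0.9823
  → value = 0.9823
Under bounded:
  x5 & x2 = max(0, a+b−1) on (0.58, 0.96) = 0.54
  (x5 & x2) | x2 = min(1, a+b) on (0.54, 0.96) = 1.00
  → value = 1.0000
|0.9823 − 1.0000| = 0.018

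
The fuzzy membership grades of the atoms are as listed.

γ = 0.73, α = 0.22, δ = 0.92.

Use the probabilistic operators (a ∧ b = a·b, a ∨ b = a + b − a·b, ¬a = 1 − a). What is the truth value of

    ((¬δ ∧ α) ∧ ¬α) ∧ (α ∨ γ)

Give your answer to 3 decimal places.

0.011

¬δ = 1 − 0.9200 = 0.0800
¬δ ∧ α = a·b on (0.0800, 0.2200) = 0.0176
¬α = 1 − 0.2200 = 0.7800
(¬δ ∧ α) ∧ ¬α = a·b on (0.0176, 0.7800) = 0.0137
α ∨ γ = a + b − a·b on (0.2200, 0.7300) = 0.7894
((¬δ ∧ α) ∧ ¬α) ∧ (α ∨ γ) = a·b on (0.0137, 0.7894) = 0.0108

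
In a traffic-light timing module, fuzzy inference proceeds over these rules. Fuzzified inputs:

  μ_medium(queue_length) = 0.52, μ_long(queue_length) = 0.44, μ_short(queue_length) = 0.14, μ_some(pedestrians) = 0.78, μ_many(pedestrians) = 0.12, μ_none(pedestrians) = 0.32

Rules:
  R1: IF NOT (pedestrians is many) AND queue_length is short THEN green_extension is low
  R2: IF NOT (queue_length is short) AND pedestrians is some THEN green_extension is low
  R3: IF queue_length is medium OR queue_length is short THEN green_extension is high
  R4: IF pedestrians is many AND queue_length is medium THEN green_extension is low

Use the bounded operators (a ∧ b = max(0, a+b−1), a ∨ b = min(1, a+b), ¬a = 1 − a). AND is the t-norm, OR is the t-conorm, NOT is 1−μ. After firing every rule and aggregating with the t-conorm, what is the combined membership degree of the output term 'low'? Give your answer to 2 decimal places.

R1: ¬many=1−0.12=0.88, short=0.14; AND[max(0, a+b−1)] → w = 0.02
R2: ¬short=1−0.14=0.86, some=0.78; AND[max(0, a+b−1)] → w = 0.64
R3: medium=0.52, short=0.14; OR[min(1, a+b)] → w = 0.66
R4: many=0.12, medium=0.52; AND[max(0, a+b−1)] → w = 0.00
Rules with consequent 'low': {R1, R2, R4} → strengths 0.02, 0.64, 0.00
Aggregate via t-conorm [min(1, a+b)]: 0.66

0.66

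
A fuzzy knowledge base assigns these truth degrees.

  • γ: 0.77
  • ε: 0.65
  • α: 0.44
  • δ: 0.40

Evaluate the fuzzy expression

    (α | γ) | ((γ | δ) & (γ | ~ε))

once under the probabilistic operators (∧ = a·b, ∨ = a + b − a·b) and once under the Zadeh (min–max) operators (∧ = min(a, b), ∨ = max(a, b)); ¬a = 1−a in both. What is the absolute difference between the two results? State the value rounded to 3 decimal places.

Under probabilistic:
  α | γ = a + b − a·b on (0.4400, 0.7700) = 0.8712
  γ | δ = a + b − a·b on (0.7700, 0.4000) = 0.8620
  ~ε = 1 − 0.6500 = 0.3500
  γ | ~ε = a + b − a·b on (0.7700, 0.3500) = 0.8505
  (γ | δ) & (γ | ~ε) = a·b on (0.8620, 0.8505) = 0.7331
  (α | γ) | ((γ | δ) & (γ | ~ε)) = a + b − a·b on (0.8712, 0.7331) = 0.9656
  → value = 0.9656
Under Zadeh (min–max):
  α | γ = max(a, b) on (0.44, 0.77) = 0.77
  γ | δ = max(a, b) on (0.77, 0.40) = 0.77
  ~ε = 1 − 0.65 = 0.35
  γ | ~ε = max(a, b) on (0.77, 0.35) = 0.77
  (γ | δ) & (γ | ~ε) = min(a, b) on (0.77, 0.77) = 0.77
  (α | γ) | ((γ | δ) & (γ | ~ε)) = max(a, b) on (0.77, 0.77) = 0.77
  → value = 0.7700
|0.9656 − 0.7700| = 0.196

0.196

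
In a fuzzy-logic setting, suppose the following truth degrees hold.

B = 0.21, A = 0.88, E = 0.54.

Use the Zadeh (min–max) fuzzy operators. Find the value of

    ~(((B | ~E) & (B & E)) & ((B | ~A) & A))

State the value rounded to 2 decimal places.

~E = 1 − 0.54 = 0.46
B | ~E = max(a, b) on (0.21, 0.46) = 0.46
B & E = min(a, b) on (0.21, 0.54) = 0.21
(B | ~E) & (B & E) = min(a, b) on (0.46, 0.21) = 0.21
~A = 1 − 0.88 = 0.12
B | ~A = max(a, b) on (0.21, 0.12) = 0.21
(B | ~A) & A = min(a, b) on (0.21, 0.88) = 0.21
((B | ~E) & (B & E)) & ((B | ~A) & A) = min(a, b) on (0.21, 0.21) = 0.21
~(((B | ~E) & (B & E)) & ((B | ~A) & A)) = 1 − 0.21 = 0.79

0.79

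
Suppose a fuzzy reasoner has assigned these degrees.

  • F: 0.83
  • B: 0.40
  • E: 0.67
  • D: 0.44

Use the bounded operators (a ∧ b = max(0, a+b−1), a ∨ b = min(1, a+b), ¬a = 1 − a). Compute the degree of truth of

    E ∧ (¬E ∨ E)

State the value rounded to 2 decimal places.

0.67

¬E = 1 − 0.67 = 0.33
¬E ∨ E = min(1, a+b) on (0.33, 0.67) = 1.00
E ∧ (¬E ∨ E) = max(0, a+b−1) on (0.67, 1.00) = 0.67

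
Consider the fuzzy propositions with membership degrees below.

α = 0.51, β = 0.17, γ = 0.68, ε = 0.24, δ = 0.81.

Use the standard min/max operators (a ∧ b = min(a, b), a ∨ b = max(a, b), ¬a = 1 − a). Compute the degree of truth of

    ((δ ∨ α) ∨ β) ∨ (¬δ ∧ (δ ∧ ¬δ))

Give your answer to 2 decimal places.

0.81

δ ∨ α = max(a, b) on (0.81, 0.51) = 0.81
(δ ∨ α) ∨ β = max(a, b) on (0.81, 0.17) = 0.81
¬δ = 1 − 0.81 = 0.19
¬δ = 1 − 0.81 = 0.19
δ ∧ ¬δ = min(a, b) on (0.81, 0.19) = 0.19
¬δ ∧ (δ ∧ ¬δ) = min(a, b) on (0.19, 0.19) = 0.19
((δ ∨ α) ∨ β) ∨ (¬δ ∧ (δ ∧ ¬δ)) = max(a, b) on (0.81, 0.19) = 0.81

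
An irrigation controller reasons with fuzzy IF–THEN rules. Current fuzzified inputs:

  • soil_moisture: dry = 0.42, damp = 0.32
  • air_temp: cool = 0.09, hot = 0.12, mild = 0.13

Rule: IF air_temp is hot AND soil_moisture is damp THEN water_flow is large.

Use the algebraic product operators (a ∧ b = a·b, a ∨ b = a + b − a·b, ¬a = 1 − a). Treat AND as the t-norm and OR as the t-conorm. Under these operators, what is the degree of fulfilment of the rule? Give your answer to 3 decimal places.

firing strength: hot=0.12, damp=0.32; AND[a·b] → w = 0.0384

0.038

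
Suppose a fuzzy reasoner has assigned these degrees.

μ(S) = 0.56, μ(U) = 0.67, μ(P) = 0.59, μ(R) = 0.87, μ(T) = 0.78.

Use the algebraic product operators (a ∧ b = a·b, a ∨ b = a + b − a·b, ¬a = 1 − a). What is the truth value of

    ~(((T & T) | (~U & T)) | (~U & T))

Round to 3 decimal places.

0.216

T & T = a·b on (0.7800, 0.7800) = 0.6084
~U = 1 − 0.6700 = 0.3300
~U & T = a·b on (0.3300, 0.7800) = 0.2574
(T & T) | (~U & T) = a + b − a·b on (0.6084, 0.2574) = 0.7092
~U = 1 − 0.6700 = 0.3300
~U & T = a·b on (0.3300, 0.7800) = 0.2574
((T & T) | (~U & T)) | (~U & T) = a + b − a·b on (0.7092, 0.2574) = 0.7841
~(((T & T) | (~U & T)) | (~U & T)) = 1 − 0.7841 = 0.2159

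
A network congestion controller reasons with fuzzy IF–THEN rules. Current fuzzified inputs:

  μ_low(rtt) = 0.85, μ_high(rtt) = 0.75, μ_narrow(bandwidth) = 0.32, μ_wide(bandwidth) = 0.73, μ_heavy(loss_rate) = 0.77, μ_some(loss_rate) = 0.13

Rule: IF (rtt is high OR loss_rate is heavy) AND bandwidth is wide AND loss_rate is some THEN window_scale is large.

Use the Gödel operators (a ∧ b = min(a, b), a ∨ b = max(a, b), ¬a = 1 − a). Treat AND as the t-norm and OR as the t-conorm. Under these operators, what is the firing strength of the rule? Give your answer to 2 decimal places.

firing strength: (high=0.75 OR heavy=0.77) = 0.77; AND[min(a, b)] with wide=0.73, some=0.13 → w = 0.13

0.13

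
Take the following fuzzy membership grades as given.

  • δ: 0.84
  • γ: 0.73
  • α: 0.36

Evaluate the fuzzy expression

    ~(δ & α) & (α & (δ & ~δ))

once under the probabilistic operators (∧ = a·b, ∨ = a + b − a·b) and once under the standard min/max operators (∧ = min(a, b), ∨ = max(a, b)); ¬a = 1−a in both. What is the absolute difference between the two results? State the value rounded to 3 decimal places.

0.126

Under probabilistic:
  δ & α = a·b on (0.8400, 0.3600) = 0.3024
  ~(δ & α) = 1 − 0.3024 = 0.6976
  ~δ = 1 − 0.8400 = 0.1600
  δ & ~δ = a·b on (0.8400, 0.1600) = 0.1344
  α & (δ & ~δ) = a·b on (0.3600, 0.1344) = 0.0484
  ~(δ & α) & (α & (δ & ~δ)) = a·b on (0.6976, 0.0484) = 0.0338
  → value = 0.0338
Under standard min/max:
  δ & α = min(a, b) on (0.84, 0.36) = 0.36
  ~(δ & α) = 1 − 0.36 = 0.64
  ~δ = 1 − 0.84 = 0.16
  δ & ~δ = min(a, b) on (0.84, 0.16) = 0.16
  α & (δ & ~δ) = min(a, b) on (0.36, 0.16) = 0.16
  ~(δ & α) & (α & (δ & ~δ)) = min(a, b) on (0.64, 0.16) = 0.16
  → value = 0.1600
|0.0338 − 0.1600| = 0.126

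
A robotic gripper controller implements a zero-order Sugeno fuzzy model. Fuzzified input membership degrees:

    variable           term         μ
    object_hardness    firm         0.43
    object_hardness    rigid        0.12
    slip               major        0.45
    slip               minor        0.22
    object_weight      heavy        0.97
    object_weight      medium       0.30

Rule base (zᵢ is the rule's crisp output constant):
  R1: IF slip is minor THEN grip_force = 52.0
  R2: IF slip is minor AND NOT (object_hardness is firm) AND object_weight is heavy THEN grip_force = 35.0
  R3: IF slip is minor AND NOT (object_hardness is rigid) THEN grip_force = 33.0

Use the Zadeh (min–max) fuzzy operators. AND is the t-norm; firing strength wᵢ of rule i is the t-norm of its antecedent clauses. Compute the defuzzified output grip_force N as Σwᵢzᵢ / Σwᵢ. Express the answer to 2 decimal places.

R1 (z=52.0): minor=0.22 → w = 0.22
R2 (z=35.0): minor=0.22, ¬firm=1−0.43=0.57, heavy=0.97; AND[min(a, b)] → w = 0.22
R3 (z=33.0): minor=0.22, ¬rigid=1−0.12=0.88; AND[min(a, b)] → w = 0.22
Weighted average = (0.22·52.0 + 0.22·35.0 + 0.22·33.0) / (0.22 + 0.22 + 0.22)
  = 26.4000 / 0.6600 = 40.00

40.00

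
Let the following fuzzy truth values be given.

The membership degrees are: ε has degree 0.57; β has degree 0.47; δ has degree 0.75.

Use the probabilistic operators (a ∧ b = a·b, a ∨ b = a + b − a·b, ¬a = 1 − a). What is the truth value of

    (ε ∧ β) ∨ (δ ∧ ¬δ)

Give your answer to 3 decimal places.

0.405

ε ∧ β = a·b on (0.5700, 0.4700) = 0.2679
¬δ = 1 − 0.7500 = 0.2500
δ ∧ ¬δ = a·b on (0.7500, 0.2500) = 0.1875
(ε ∧ β) ∨ (δ ∧ ¬δ) = a + b − a·b on (0.2679, 0.1875) = 0.4052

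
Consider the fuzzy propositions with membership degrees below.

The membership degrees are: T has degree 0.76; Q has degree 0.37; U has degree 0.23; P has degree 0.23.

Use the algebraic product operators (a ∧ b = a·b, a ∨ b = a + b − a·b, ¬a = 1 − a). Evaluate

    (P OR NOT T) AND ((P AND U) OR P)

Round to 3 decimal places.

NOT T = 1 − 0.7600 = 0.2400
P OR NOT T = a + b − a·b on (0.2300, 0.2400) = 0.4148
P AND U = a·b on (0.2300, 0.2300) = 0.0529
(P AND U) OR P = a + b − a·b on (0.0529, 0.2300) = 0.2707
(P OR NOT T) AND ((P AND U) OR P) = a·b on (0.4148, 0.2707) = 0.1123

0.112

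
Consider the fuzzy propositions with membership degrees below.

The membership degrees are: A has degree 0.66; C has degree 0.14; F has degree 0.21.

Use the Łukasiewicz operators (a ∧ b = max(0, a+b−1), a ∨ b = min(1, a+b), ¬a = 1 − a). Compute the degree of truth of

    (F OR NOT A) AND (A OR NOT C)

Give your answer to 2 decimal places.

NOT A = 1 − 0.66 = 0.34
F OR NOT A = min(1, a+b) on (0.21, 0.34) = 0.55
NOT C = 1 − 0.14 = 0.86
A OR NOT C = min(1, a+b) on (0.66, 0.86) = 1.00
(F OR NOT A) AND (A OR NOT C) = max(0, a+b−1) on (0.55, 1.00) = 0.55

0.55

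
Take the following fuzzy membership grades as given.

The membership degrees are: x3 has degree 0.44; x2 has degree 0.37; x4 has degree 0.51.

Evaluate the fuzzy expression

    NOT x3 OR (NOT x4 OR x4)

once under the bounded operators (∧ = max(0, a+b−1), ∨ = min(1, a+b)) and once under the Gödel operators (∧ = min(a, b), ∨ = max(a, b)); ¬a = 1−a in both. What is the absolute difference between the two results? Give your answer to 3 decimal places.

Under bounded:
  NOT x3 = 1 − 0.44 = 0.56
  NOT x4 = 1 − 0.51 = 0.49
  NOT x4 OR x4 = min(1, a+b) on (0.49, 0.51) = 1.00
  NOT x3 OR (NOT x4 OR x4) = min(1, a+b) on (0.56, 1.00) = 1.00
  → value = 1.0000
Under Gödel:
  NOT x3 = 1 − 0.44 = 0.56
  NOT x4 = 1 − 0.51 = 0.49
  NOT x4 OR x4 = max(a, b) on (0.49, 0.51) = 0.51
  NOT x3 OR (NOT x4 OR x4) = max(a, b) on (0.56, 0.51) = 0.56
  → value = 0.5600
|1.0000 − 0.5600| = 0.440

0.440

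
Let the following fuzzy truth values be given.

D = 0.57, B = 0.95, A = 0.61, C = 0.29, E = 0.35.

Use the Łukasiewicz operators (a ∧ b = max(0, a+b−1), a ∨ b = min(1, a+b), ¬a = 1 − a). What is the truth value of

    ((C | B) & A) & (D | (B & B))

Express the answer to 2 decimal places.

0.61

C | B = min(1, a+b) on (0.29, 0.95) = 1.00
(C | B) & A = max(0, a+b−1) on (1.00, 0.61) = 0.61
B & B = max(0, a+b−1) on (0.95, 0.95) = 0.90
D | (B & B) = min(1, a+b) on (0.57, 0.90) = 1.00
((C | B) & A) & (D | (B & B)) = max(0, a+b−1) on (0.61, 1.00) = 0.61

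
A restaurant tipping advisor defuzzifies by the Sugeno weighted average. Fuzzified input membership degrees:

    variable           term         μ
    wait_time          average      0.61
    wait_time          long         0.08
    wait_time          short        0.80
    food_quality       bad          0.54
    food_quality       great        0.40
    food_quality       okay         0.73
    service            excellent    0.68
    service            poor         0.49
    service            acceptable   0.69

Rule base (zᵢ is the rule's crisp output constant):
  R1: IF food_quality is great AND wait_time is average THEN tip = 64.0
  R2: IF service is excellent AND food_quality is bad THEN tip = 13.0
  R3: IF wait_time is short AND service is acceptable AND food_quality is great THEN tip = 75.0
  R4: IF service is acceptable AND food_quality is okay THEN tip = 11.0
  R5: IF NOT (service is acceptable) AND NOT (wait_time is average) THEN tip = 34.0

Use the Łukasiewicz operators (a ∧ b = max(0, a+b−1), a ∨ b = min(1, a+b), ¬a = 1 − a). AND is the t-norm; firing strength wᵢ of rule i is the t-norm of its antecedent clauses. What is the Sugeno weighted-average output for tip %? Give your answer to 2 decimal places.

R1 (z=64.0): great=0.40, average=0.61; AND[max(0, a+b−1)] → w = 0.01
R2 (z=13.0): excellent=0.68, bad=0.54; AND[max(0, a+b−1)] → w = 0.22
R3 (z=75.0): short=0.80, acceptable=0.69, great=0.40; AND[max(0, a+b−1)] → w = 0.00
R4 (z=11.0): acceptable=0.69, okay=0.73; AND[max(0, a+b−1)] → w = 0.42
R5 (z=34.0): ¬acceptable=1−0.69=0.31, ¬average=1−0.61=0.39; AND[max(0, a+b−1)] → w = 0.00
Weighted average = (0.01·64.0 + 0.22·13.0 + 0.00·75.0 + 0.42·11.0 + 0.00·34.0) / (0.01 + 0.22 + 0.00 + 0.42 + 0.00)
  = 8.1200 / 0.6500 = 12.49

12.49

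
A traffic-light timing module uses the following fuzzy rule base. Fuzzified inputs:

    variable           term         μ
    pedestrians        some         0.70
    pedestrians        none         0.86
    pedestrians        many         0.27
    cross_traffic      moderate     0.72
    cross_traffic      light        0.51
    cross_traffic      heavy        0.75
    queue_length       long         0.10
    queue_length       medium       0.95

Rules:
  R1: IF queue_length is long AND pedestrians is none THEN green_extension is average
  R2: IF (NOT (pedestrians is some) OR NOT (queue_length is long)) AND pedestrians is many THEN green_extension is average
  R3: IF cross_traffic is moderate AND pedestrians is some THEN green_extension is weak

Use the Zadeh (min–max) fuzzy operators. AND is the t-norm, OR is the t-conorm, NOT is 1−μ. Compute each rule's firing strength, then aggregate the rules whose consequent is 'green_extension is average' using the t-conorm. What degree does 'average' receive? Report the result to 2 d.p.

0.27

R1: long=0.10, none=0.86; AND[min(a, b)] → w = 0.10
R2: (¬some=1−0.70=0.30 OR ¬long=1−0.10=0.90) = 0.90; AND[min(a, b)] with many=0.27 → w = 0.27
R3: moderate=0.72, some=0.70; AND[min(a, b)] → w = 0.70
Rules with consequent 'average': {R1, R2} → strengths 0.10, 0.27
Aggregate via t-conorm [max(a, b)]: 0.27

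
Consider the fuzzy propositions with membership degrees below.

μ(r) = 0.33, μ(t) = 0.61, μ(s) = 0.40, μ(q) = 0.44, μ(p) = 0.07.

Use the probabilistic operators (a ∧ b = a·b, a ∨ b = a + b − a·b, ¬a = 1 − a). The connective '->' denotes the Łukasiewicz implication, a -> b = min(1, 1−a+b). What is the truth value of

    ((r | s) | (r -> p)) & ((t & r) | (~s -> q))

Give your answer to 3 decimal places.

r | s = a + b − a·b on (0.3300, 0.4000) = 0.5980
r -> p  [Łukasiewicz: min(1, 1−a+b)] with a=0.3300, b=0.0700 → 0.7400
(r | s) | (r -> p) = a + b − a·b on (0.5980, 0.7400) = 0.8955
t & r = a·b on (0.6100, 0.3300) = 0.2013
~s = 1 − 0.4000 = 0.6000
~s -> q  [Łukasiewicz: min(1, 1−a+b)] with a=0.6000, b=0.4400 → 0.8400
(t & r) | (~s -> q) = a + b − a·b on (0.2013, 0.8400) = 0.8722
((r | s) | (r -> p)) & ((t & r) | (~s -> q)) = a·b on (0.8955, 0.8722) = 0.7810

0.781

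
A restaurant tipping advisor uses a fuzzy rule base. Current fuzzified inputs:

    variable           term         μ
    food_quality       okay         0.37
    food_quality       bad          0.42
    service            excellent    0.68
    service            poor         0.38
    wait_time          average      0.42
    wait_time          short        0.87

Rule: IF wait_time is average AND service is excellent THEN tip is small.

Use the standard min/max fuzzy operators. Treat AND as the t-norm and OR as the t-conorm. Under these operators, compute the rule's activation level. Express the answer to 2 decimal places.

firing strength: average=0.42, excellent=0.68; AND[min(a, b)] → w = 0.42

0.42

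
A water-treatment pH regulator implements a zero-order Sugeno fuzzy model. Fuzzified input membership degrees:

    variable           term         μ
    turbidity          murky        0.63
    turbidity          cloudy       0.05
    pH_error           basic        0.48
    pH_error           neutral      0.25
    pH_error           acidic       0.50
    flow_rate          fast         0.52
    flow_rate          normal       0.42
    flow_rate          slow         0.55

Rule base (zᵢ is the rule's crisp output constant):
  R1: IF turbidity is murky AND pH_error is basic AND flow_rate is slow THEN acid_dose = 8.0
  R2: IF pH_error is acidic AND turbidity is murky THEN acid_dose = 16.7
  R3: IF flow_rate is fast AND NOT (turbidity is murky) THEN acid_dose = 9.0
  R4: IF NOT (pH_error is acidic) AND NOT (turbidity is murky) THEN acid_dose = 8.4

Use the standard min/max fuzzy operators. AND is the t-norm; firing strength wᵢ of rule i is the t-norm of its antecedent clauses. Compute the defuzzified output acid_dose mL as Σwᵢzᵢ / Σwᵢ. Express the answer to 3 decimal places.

10.830

R1 (z=8.0): murky=0.63, basic=0.48, slow=0.55; AND[min(a, b)] → w = 0.48
R2 (z=16.7): acidic=0.50, murky=0.63; AND[min(a, b)] → w = 0.50
R3 (z=9.0): fast=0.52, ¬murky=1−0.63=0.37; AND[min(a, b)] → w = 0.37
R4 (z=8.4): ¬acidic=1−0.50=0.50, ¬murky=1−0.63=0.37; AND[min(a, b)] → w = 0.37
Weighted average = (0.48·8.0 + 0.50·16.7 + 0.37·9.0 + 0.37·8.4) / (0.48 + 0.50 + 0.37 + 0.37)
  = 18.6280 / 1.7200 = 10.830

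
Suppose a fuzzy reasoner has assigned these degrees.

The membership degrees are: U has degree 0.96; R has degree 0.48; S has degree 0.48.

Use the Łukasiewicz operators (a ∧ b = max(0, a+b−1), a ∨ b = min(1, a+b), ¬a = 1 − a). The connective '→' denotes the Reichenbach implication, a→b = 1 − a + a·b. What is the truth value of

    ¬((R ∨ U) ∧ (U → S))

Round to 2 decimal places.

R ∨ U = min(1, a+b) on (0.48, 0.96) = 1.00
U → S  [Reichenbach: 1 − a + a·b] with a=0.96, b=0.48 → 0.50
(R ∨ U) ∧ (U → S) = max(0, a+b−1) on (1.00, 0.50) = 0.50
¬((R ∨ U) ∧ (U → S)) = 1 − 0.50 = 0.50

0.50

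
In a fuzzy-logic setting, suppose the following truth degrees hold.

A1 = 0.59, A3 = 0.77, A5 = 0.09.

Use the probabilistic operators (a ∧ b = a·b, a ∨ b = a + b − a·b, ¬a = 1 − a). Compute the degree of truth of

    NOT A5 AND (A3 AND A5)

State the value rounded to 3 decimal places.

NOT A5 = 1 − 0.0900 = 0.9100
A3 AND A5 = a·b on (0.7700, 0.0900) = 0.0693
NOT A5 AND (A3 AND A5) = a·b on (0.9100, 0.0693) = 0.0631

0.063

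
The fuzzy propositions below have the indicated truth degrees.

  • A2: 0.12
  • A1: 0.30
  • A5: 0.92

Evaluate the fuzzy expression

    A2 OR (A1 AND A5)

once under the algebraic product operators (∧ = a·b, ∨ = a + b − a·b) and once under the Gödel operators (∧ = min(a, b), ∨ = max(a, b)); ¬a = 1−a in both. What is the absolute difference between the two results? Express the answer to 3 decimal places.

0.063

Under algebraic product:
  A1 AND A5 = a·b on (0.3000, 0.9200) = 0.2760
  A2 OR (A1 AND A5) = a + b − a·b on (0.1200, 0.2760) = 0.3629
  → value = 0.3629
Under Gödel:
  A1 AND A5 = min(a, b) on (0.30, 0.92) = 0.30
  A2 OR (A1 AND A5) = max(a, b) on (0.12, 0.30) = 0.30
  → value = 0.3000
|0.3629 − 0.3000| = 0.063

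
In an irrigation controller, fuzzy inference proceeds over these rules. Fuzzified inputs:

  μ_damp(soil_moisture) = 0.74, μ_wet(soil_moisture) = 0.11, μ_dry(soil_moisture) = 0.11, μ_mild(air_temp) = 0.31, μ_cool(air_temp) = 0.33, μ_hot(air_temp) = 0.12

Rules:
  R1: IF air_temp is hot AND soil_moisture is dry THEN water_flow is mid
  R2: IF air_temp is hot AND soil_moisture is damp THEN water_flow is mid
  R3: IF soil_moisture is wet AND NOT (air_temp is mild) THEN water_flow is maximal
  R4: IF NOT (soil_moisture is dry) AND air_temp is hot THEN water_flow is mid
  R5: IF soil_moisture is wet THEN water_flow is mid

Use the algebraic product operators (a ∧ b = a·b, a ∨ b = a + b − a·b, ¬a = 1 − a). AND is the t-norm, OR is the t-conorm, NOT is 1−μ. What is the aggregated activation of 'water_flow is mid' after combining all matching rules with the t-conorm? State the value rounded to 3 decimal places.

R1: hot=0.12, dry=0.11; AND[a·b] → w = 0.0132
R2: hot=0.12, damp=0.74; AND[a·b] → w = 0.0888
R3: wet=0.11, ¬mild=1−0.31=0.69; AND[a·b] → w = 0.0759
R4: ¬dry=1−0.11=0.89, hot=0.12; AND[a·b] → w = 0.1068
R5: wet=0.11 → w = 0.1100
Rules with consequent 'mid': {R1, R2, R4, R5} → strengths 0.0132, 0.0888, 0.1068, 0.1100
Aggregate via t-conorm [a + b − a·b]: 0.2852

0.285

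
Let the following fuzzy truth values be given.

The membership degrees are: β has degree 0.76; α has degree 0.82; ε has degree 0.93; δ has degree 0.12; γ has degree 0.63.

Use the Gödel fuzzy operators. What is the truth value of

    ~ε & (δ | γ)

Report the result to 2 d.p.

0.07

~ε = 1 − 0.93 = 0.07
δ | γ = max(a, b) on (0.12, 0.63) = 0.63
~ε & (δ | γ) = min(a, b) on (0.07, 0.63) = 0.07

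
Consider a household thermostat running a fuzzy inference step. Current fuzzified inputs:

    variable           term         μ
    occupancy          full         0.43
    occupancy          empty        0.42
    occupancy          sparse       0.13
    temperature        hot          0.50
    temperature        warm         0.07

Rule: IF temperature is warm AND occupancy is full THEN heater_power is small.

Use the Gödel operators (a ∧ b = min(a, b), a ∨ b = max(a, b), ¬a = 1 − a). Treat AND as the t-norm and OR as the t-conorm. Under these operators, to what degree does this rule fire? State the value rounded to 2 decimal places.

0.07

firing strength: warm=0.07, full=0.43; AND[min(a, b)] → w = 0.07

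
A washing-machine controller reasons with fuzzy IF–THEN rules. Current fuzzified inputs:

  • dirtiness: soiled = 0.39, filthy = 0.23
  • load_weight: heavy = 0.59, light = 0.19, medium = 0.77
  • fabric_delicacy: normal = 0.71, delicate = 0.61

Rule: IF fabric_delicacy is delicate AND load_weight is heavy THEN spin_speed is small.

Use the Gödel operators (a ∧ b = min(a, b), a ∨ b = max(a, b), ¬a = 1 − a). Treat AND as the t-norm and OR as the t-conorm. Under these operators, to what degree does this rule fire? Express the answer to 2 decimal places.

firing strength: delicate=0.61, heavy=0.59; AND[min(a, b)] → w = 0.59

0.59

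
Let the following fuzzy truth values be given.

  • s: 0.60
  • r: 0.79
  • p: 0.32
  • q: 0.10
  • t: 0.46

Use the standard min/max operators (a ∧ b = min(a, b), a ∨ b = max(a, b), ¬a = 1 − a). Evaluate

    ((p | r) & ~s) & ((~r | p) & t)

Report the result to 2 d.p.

0.32

p | r = max(a, b) on (0.32, 0.79) = 0.79
~s = 1 − 0.60 = 0.40
(p | r) & ~s = min(a, b) on (0.79, 0.40) = 0.40
~r = 1 − 0.79 = 0.21
~r | p = max(a, b) on (0.21, 0.32) = 0.32
(~r | p) & t = min(a, b) on (0.32, 0.46) = 0.32
((p | r) & ~s) & ((~r | p) & t) = min(a, b) on (0.40, 0.32) = 0.32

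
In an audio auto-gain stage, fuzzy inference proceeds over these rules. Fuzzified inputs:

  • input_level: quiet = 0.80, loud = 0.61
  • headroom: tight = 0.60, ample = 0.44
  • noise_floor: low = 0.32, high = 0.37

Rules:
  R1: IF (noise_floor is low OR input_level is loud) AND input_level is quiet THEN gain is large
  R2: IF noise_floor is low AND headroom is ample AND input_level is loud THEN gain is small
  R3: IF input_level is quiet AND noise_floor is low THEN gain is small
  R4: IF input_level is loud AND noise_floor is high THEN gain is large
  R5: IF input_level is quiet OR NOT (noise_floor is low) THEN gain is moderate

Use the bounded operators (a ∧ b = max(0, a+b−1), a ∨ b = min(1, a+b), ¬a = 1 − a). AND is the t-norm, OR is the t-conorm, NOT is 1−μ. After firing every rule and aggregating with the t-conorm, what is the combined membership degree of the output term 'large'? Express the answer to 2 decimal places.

0.73

R1: (low=0.32 OR loud=0.61) = 0.93; AND[max(0, a+b−1)] with quiet=0.80 → w = 0.73
R2: low=0.32, ample=0.44, loud=0.61; AND[max(0, a+b−1)] → w = 0.00
R3: quiet=0.80, low=0.32; AND[max(0, a+b−1)] → w = 0.12
R4: loud=0.61, high=0.37; AND[max(0, a+b−1)] → w = 0.00
R5: quiet=0.80, ¬low=1−0.32=0.68; OR[min(1, a+b)] → w = 1.00
Rules with consequent 'large': {R1, R4} → strengths 0.73, 0.00
Aggregate via t-conorm [min(1, a+b)]: 0.73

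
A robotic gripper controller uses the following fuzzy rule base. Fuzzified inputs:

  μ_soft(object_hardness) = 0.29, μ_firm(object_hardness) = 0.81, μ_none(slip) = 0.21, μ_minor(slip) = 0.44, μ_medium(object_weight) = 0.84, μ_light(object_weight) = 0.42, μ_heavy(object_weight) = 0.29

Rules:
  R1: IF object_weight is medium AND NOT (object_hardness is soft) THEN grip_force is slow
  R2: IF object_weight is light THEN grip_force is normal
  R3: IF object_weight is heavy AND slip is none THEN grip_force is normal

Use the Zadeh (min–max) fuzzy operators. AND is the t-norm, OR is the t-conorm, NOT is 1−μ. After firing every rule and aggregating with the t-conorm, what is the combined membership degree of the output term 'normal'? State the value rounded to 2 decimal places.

R1: medium=0.84, ¬soft=1−0.29=0.71; AND[min(a, b)] → w = 0.71
R2: light=0.42 → w = 0.42
R3: heavy=0.29, none=0.21; AND[min(a, b)] → w = 0.21
Rules with consequent 'normal': {R2, R3} → strengths 0.42, 0.21
Aggregate via t-conorm [max(a, b)]: 0.42

0.42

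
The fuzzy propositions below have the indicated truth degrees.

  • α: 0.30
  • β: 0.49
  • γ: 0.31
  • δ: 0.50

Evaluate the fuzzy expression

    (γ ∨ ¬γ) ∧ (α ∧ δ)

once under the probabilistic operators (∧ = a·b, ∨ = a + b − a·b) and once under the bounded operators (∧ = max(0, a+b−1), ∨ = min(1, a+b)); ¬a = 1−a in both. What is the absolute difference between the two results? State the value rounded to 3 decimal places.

0.118

Under probabilistic:
  ¬γ = 1 − 0.3100 = 0.6900
  γ ∨ ¬γ = a + b − a·b on (0.3100, 0.6900) = 0.7861
  α ∧ δ = a·b on (0.3000, 0.5000) = 0.1500
  (γ ∨ ¬γ) ∧ (α ∧ δ) = a·b on (0.7861, 0.1500) = 0.1179
  → value = 0.1179
Under bounded:
  ¬γ = 1 − 0.31 = 0.69
  γ ∨ ¬γ = min(1, a+b) on (0.31, 0.69) = 1.00
  α ∧ δ = max(0, a+b−1) on (0.30, 0.50) = 0.00
  (γ ∨ ¬γ) ∧ (α ∧ δ) = max(0, a+b−1) on (1.00, 0.00) = 0.00
  → value = 0.0000
|0.1179 − 0.0000| = 0.118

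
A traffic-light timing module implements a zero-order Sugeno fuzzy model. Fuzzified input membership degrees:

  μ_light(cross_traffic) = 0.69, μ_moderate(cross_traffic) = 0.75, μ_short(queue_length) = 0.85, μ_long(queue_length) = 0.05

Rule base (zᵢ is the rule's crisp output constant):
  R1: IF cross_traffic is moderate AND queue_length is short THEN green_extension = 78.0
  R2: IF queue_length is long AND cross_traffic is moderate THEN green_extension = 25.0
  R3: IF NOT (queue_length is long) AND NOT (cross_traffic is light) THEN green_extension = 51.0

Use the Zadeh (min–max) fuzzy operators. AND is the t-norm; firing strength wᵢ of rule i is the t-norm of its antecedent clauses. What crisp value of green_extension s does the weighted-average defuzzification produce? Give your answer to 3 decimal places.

68.072

R1 (z=78.0): moderate=0.75, short=0.85; AND[min(a, b)] → w = 0.75
R2 (z=25.0): long=0.05, moderate=0.75; AND[min(a, b)] → w = 0.05
R3 (z=51.0): ¬long=1−0.05=0.95, ¬light=1−0.69=0.31; AND[min(a, b)] → w = 0.31
Weighted average = (0.75·78.0 + 0.05·25.0 + 0.31·51.0) / (0.75 + 0.05 + 0.31)
  = 75.5600 / 1.1100 = 68.072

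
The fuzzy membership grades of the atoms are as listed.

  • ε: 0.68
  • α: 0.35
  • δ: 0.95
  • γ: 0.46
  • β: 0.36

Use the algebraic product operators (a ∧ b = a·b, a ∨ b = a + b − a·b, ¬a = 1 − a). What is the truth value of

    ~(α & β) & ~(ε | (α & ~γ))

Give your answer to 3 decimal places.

α & β = a·b on (0.3500, 0.3600) = 0.1260
~(α & β) = 1 − 0.1260 = 0.8740
~γ = 1 − 0.4600 = 0.5400
α & ~γ = a·b on (0.3500, 0.5400) = 0.1890
ε | (α & ~γ) = a + b − a·b on (0.6800, 0.1890) = 0.7405
~(ε | (α & ~γ)) = 1 − 0.7405 = 0.2595
~(α & β) & ~(ε | (α & ~γ)) = a·b on (0.8740, 0.2595) = 0.2268

0.227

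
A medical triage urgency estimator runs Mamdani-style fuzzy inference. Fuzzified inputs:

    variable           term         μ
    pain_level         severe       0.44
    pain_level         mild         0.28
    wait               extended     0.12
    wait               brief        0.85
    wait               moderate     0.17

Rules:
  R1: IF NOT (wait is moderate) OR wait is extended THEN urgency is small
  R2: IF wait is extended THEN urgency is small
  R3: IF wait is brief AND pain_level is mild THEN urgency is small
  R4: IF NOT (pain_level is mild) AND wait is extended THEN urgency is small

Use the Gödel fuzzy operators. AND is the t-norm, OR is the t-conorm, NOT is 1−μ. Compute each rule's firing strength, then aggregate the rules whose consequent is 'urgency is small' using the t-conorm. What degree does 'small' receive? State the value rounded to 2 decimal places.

0.83

R1: ¬moderate=1−0.17=0.83, extended=0.12; OR[max(a, b)] → w = 0.83
R2: extended=0.12 → w = 0.12
R3: brief=0.85, mild=0.28; AND[min(a, b)] → w = 0.28
R4: ¬mild=1−0.28=0.72, extended=0.12; AND[min(a, b)] → w = 0.12
Rules with consequent 'small': {R1, R2, R3, R4} → strengths 0.83, 0.12, 0.28, 0.12
Aggregate via t-conorm [max(a, b)]: 0.83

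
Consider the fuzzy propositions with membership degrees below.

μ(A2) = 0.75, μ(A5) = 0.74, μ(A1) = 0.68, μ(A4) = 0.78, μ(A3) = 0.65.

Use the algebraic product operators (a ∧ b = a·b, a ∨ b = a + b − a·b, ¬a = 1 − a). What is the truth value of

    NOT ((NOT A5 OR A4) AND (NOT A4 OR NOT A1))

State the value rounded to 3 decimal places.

0.607

NOT A5 = 1 − 0.7400 = 0.2600
NOT A5 OR A4 = a + b − a·b on (0.2600, 0.7800) = 0.8372
NOT A4 = 1 − 0.7800 = 0.2200
NOT A1 = 1 − 0.6800 = 0.3200
NOT A4 OR NOT A1 = a + b − a·b on (0.2200, 0.3200) = 0.4696
(NOT A5 OR A4) AND (NOT A4 OR NOT A1) = a·b on (0.8372, 0.4696) = 0.3931
NOT ((NOT A5 OR A4) AND (NOT A4 OR NOT A1)) = 1 − 0.3931 = 0.6069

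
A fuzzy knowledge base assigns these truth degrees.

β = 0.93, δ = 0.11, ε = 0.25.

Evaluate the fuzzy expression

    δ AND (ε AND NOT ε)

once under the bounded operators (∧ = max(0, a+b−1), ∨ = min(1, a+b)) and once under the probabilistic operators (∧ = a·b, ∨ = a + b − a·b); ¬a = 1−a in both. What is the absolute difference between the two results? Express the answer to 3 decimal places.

Under bounded:
  NOT ε = 1 − 0.25 = 0.75
  ε AND NOT ε = max(0, a+b−1) on (0.25, 0.75) = 0.00
  δ AND (ε AND NOT ε) = max(0, a+b−1) on (0.11, 0.00) = 0.00
  → value = 0.0000
Under probabilistic:
  NOT ε = 1 − 0.2500 = 0.7500
  ε AND NOT ε = a·b on (0.2500, 0.7500) = 0.1875
  δ AND (ε AND NOT ε) = a·b on (0.1100, 0.1875) = 0.0206
  → value = 0.0206
|0.0000 − 0.0206| = 0.021

0.021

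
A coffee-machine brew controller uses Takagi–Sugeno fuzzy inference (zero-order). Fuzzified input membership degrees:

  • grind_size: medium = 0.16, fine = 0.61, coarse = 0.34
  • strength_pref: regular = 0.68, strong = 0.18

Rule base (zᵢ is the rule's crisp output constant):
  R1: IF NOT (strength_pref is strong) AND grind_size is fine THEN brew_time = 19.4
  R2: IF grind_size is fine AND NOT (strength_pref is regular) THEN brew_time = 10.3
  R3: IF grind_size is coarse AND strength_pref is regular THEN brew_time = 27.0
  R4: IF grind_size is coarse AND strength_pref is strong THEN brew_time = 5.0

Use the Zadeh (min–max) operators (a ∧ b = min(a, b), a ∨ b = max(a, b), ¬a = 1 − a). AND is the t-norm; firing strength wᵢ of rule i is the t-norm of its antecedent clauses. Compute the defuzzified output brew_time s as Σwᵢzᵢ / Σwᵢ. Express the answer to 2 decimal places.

R1 (z=19.4): ¬strong=1−0.18=0.82, fine=0.61; AND[min(a, b)] → w = 0.61
R2 (z=10.3): fine=0.61, ¬regular=1−0.68=0.32; AND[min(a, b)] → w = 0.32
R3 (z=27.0): coarse=0.34, regular=0.68; AND[min(a, b)] → w = 0.34
R4 (z=5.0): coarse=0.34, strong=0.18; AND[min(a, b)] → w = 0.18
Weighted average = (0.61·19.4 + 0.32·10.3 + 0.34·27.0 + 0.18·5.0) / (0.61 + 0.32 + 0.34 + 0.18)
  = 25.2100 / 1.4500 = 17.39

17.39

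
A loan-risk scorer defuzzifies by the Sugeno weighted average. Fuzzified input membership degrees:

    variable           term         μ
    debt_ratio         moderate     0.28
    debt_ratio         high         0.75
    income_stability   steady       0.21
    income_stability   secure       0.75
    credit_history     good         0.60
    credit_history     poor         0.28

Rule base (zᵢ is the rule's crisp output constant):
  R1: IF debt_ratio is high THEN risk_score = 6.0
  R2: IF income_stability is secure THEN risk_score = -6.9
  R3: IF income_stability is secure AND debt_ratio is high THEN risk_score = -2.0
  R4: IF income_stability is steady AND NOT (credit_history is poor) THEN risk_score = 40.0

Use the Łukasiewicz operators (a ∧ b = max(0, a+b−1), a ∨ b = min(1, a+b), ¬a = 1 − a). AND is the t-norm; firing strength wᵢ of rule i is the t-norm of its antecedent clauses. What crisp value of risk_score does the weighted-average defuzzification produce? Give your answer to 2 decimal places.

-0.84

R1 (z=6.0): high=0.75 → w = 0.75
R2 (z=-6.9): secure=0.75 → w = 0.75
R3 (z=-2.0): secure=0.75, high=0.75; AND[max(0, a+b−1)] → w = 0.50
R4 (z=40.0): steady=0.21, ¬poor=1−0.28=0.72; AND[max(0, a+b−1)] → w = 0.00
Weighted average = (0.75·6.0 + 0.75·-6.9 + 0.50·-2.0 + 0.00·40.0) / (0.75 + 0.75 + 0.50 + 0.00)
  = -1.6750 / 2.0000 = -0.84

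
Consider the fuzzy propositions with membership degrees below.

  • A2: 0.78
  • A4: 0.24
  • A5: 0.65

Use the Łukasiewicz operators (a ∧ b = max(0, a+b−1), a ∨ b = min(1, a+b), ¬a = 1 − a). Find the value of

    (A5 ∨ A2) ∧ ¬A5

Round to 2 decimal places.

A5 ∨ A2 = min(1, a+b) on (0.65, 0.78) = 1.00
¬A5 = 1 − 0.65 = 0.35
(A5 ∨ A2) ∧ ¬A5 = max(0, a+b−1) on (1.00, 0.35) = 0.35

0.35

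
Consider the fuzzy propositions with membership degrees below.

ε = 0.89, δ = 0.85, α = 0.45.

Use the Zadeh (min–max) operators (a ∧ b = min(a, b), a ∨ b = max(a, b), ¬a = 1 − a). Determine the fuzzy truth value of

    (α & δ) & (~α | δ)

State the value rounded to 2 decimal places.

0.45

α & δ = min(a, b) on (0.45, 0.85) = 0.45
~α = 1 − 0.45 = 0.55
~α | δ = max(a, b) on (0.55, 0.85) = 0.85
(α & δ) & (~α | δ) = min(a, b) on (0.45, 0.85) = 0.45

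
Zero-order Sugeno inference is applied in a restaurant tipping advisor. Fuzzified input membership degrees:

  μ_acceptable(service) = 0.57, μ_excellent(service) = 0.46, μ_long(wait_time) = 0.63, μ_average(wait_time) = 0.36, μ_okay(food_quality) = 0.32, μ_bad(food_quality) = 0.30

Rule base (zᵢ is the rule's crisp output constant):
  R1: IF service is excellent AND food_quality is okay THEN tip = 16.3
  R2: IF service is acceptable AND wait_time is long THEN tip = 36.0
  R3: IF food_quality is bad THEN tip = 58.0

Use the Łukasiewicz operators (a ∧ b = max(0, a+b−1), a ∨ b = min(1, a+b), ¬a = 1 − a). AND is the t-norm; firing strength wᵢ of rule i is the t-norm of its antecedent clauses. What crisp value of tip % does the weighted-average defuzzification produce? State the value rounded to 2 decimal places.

R1 (z=16.3): excellent=0.46, okay=0.32; AND[max(0, a+b−1)] → w = 0.00
R2 (z=36.0): acceptable=0.57, long=0.63; AND[max(0, a+b−1)] → w = 0.20
R3 (z=58.0): bad=0.30 → w = 0.30
Weighted average = (0.00·16.3 + 0.20·36.0 + 0.30·58.0) / (0.00 + 0.20 + 0.30)
  = 24.6000 / 0.5000 = 49.20

49.20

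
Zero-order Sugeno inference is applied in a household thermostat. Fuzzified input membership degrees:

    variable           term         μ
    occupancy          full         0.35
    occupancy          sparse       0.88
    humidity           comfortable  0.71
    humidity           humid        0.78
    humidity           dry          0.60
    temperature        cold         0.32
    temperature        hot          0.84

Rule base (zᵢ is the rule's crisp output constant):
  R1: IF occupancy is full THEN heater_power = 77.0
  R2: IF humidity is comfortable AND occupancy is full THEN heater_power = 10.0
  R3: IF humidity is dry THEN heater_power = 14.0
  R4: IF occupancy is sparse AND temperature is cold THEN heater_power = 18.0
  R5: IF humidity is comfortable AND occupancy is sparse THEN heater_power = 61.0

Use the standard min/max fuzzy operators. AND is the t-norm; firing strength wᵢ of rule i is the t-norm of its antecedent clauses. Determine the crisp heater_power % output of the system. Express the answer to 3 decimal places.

37.734

R1 (z=77.0): full=0.35 → w = 0.35
R2 (z=10.0): comfortable=0.71, full=0.35; AND[min(a, b)] → w = 0.35
R3 (z=14.0): dry=0.60 → w = 0.60
R4 (z=18.0): sparse=0.88, cold=0.32; AND[min(a, b)] → w = 0.32
R5 (z=61.0): comfortable=0.71, sparse=0.88; AND[min(a, b)] → w = 0.71
Weighted average = (0.35·77.0 + 0.35·10.0 + 0.60·14.0 + 0.32·18.0 + 0.71·61.0) / (0.35 + 0.35 + 0.60 + 0.32 + 0.71)
  = 87.9200 / 2.3300 = 37.734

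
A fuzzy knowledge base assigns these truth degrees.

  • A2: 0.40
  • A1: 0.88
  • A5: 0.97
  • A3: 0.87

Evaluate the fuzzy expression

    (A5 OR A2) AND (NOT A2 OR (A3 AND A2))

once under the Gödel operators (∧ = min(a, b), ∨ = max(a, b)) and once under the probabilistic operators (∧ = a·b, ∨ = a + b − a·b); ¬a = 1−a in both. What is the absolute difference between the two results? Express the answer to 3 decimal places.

Under Gödel:
  A5 OR A2 = max(a, b) on (0.97, 0.40) = 0.97
  NOT A2 = 1 − 0.40 = 0.60
  A3 AND A2 = min(a, b) on (0.87, 0.40) = 0.40
  NOT A2 OR (A3 AND A2) = max(a, b) on (0.60, 0.40) = 0.60
  (A5 OR A2) AND (NOT A2 OR (A3 AND A2)) = min(a, b) on (0.97, 0.60) = 0.60
  → value = 0.6000
Under probabilistic:
  A5 OR A2 = a + b − a·b on (0.9700, 0.4000) = 0.9820
  NOT A2 = 1 − 0.4000 = 0.6000
  A3 AND A2 = a·b on (0.8700, 0.4000) = 0.3480
  NOT A2 OR (A3 AND A2) = a + b − a·b on (0.6000, 0.3480) = 0.7392
  (A5 OR A2) AND (NOT A2 OR (A3 AND A2)) = a·b on (0.9820, 0.7392) = 0.7259
  → value = 0.7259
|0.6000 − 0.7259| = 0.126

0.126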